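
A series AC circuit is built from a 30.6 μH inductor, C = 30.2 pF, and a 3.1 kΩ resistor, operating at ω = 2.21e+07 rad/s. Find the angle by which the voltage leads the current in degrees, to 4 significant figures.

-14.85°

X_L = ωL = 676.3 Ω
X_C = 1/(ωC) = 1498 Ω
Net reactance X = X_L − X_C = -822.0 Ω
Z = 3100 − j822.0 Ω
|Z| = √(3100² + 822.0²) = 3207 Ω
∠Z = arctan(-822.0/3100) = -14.85°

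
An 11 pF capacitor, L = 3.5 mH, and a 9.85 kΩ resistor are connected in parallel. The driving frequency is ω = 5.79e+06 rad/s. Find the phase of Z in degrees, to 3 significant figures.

-8.04°

X_L = ωL = 20300 Ω
X_C = 1/(ωC) = 15700 Ω
Parallel: admittances add. Y = 1/R + 1/(jωL) + jωC
Y = (0.000102 + j1.43e-05) S
|Y| = 0.000103 S → |Z| = 1/|Y| = 9750 Ω, ∠Z = −∠Y = -8.04°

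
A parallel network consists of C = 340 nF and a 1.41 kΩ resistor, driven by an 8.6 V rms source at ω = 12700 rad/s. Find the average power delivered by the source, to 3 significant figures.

X_C = 1/(ωC) = 232 Ω
Parallel: admittances add. Y = 1/R + jωC
Y = (0.000709 + j0.00432) S
|Y| = 0.00438 S → |Z| = 1/|Y| = 229 Ω, ∠Z = −∠Y = -80.7°
I = V/|Z| = 37.6 mA
P = VI cos φ = 8.6 × 0.0376 × cos(-80.7°) = 52.5 mW

52.5 mW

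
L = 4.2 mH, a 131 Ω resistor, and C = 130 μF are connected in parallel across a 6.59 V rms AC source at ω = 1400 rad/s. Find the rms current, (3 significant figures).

93.3 mA

X_L = ωL = 5.88 Ω
X_C = 1/(ωC) = 5.49 Ω
Parallel: admittances add. Y = 1/R + 1/(jωL) + jωC
Y = (0.00763 + j0.0119) S
|Y| = 0.0142 S → |Z| = 1/|Y| = 70.6 Ω, ∠Z = −∠Y = -57.4°
I = V/|Z| = 6.59/70.6 = 93.3 mA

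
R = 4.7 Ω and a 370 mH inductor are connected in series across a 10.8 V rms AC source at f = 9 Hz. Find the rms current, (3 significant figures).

504 mA

ω = 2πf = 56.55 rad/s
X_L = ωL = 20.9 Ω
Z = 4.70 + j20.9 Ω
|Z| = √(4.70² + 20.9²) = 21.4 Ω
I = V/|Z| = 10.8/21.4 = 504 mA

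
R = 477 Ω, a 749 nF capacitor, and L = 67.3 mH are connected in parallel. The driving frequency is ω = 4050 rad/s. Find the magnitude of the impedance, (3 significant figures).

456 Ω

X_L = ωL = 273 Ω
X_C = 1/(ωC) = 330 Ω
Parallel: admittances add. Y = 1/R + 1/(jωL) + jωC
Y = (0.00210 − j0.000635) S
|Y| = 0.00219 S → |Z| = 1/|Y| = 456 Ω, ∠Z = −∠Y = 16.9°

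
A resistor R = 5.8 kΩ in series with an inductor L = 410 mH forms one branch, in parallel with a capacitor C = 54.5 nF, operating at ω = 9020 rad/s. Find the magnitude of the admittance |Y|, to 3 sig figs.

X_L = ωL = 3700 Ω
X_C = 1/(ωC) = 2030 Ω
Branch 1 (R+jX_L): Z₁ = 5800 + j3700 Ω, |Z₁| = 6880 Ω
Branch 2 (−jX_C): Z₂ = −j2030 Ω
Parallel: Z = Z₁Z₂/(Z₁+Z₂), |Z| = 2320 Ω, ∠Z = -73.5°
|Y| = 1/|Z| = 431 μS

431 μS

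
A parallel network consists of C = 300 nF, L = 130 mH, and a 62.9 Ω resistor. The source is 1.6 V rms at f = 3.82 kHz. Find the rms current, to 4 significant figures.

27.72 mA

ω = 2πf = 24000 rad/s
X_L = ωL = 3120 Ω
X_C = 1/(ωC) = 138.9 Ω
Parallel: admittances add. Y = 1/R + 1/(jωL) + jωC
Y = (0.01590 + j0.006880) S
|Y| = 0.01732 S → |Z| = 1/|Y| = 57.73 Ω, ∠Z = −∠Y = -23.40°
I = V/|Z| = 1.6/57.73 = 27.72 mA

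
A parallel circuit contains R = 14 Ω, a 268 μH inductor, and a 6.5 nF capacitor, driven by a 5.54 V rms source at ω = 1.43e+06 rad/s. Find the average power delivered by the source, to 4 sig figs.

2.192 W

X_L = ωL = 383.2 Ω
X_C = 1/(ωC) = 107.6 Ω
Parallel: admittances add. Y = 1/R + 1/(jωL) + jωC
Y = (0.07143 + j0.006686) S
|Y| = 0.07174 S → |Z| = 1/|Y| = 13.94 Ω, ∠Z = −∠Y = -5.347°
I = V/|Z| = 397.4 mA
P = VI cos φ = 5.54 × 0.3974 × cos(-5.347°) = 2.192 W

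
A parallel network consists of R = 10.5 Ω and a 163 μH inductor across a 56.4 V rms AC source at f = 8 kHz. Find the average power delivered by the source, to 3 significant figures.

303 W

ω = 2πf = 50270 rad/s
X_L = ωL = 8.19 Ω
Parallel: admittances add. Y = 1/R + 1/(jωL)
Y = (0.0952 − j0.122) S
|Y| = 0.155 S → |Z| = 1/|Y| = 6.46 Ω, ∠Z = −∠Y = 52.0°
I = V/|Z| = 8.73 A
P = VI cos φ = 56.4 × 8.73 × cos(52.0°) = 303 W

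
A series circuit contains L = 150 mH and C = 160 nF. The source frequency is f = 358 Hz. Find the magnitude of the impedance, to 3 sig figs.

ω = 2πf = 2249 rad/s
X_L = ωL = 337 Ω
X_C = 1/(ωC) = 2780 Ω
Net reactance X = X_L − X_C = -2440 Ω
Z = − j2440 Ω
|Z| = √(0² + 2440²) = 2440 Ω

2440 Ω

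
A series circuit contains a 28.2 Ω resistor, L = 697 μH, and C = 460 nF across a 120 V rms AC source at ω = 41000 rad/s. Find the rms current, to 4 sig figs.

X_L = ωL = 28.58 Ω
X_C = 1/(ωC) = 53.02 Ω
Net reactance X = X_L − X_C = -24.45 Ω
Z = 28.20 − j24.45 Ω
|Z| = √(28.20² + 24.45²) = 37.32 Ω
I = V/|Z| = 120/37.32 = 3.215 A

3.215 A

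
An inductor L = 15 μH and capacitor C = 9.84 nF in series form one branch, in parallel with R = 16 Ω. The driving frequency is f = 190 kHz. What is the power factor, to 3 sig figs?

ω = 2πf = 1.194e+06 rad/s
X_L = ωL = 17.9 Ω
X_C = 1/(ωC) = 85.1 Ω
Branch 1: Z₁ = R = 16.0 Ω
Branch 2 (series LC): Z₂ = j(X_L − X_C) = −j67.2 Ω
Parallel: Z = Z₁Z₂/(Z₁+Z₂), |Z| = 15.6 Ω, ∠Z = -13.4°
cos φ = cos(-13.4°) = 0.973

0.973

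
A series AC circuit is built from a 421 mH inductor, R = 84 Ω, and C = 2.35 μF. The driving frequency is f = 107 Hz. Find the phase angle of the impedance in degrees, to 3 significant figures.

ω = 2πf = 672.3 rad/s
X_L = ωL = 283 Ω
X_C = 1/(ωC) = 633 Ω
Net reactance X = X_L − X_C = -350 Ω
Z = 84.0 − j350 Ω
|Z| = √(84.0² + 350²) = 360 Ω
∠Z = arctan(-350/84.0) = -76.5°

-76.5°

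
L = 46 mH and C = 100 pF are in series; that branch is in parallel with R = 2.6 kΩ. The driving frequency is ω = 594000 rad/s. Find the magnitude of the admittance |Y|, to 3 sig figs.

X_L = ωL = 27300 Ω
X_C = 1/(ωC) = 16800 Ω
Branch 1: Z₁ = R = 2600 Ω
Branch 2 (series LC): Z₂ = j(X_L − X_C) = j10500 Ω
Parallel: Z = Z₁Z₂/(Z₁+Z₂), |Z| = 2520 Ω, ∠Z = 13.9°
|Y| = 1/|Z| = 396 μS

396 μS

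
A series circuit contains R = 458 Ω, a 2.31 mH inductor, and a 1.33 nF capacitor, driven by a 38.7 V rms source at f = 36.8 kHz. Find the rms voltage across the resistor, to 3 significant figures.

6.43 V

ω = 2πf = 231200 rad/s
X_L = ωL = 534 Ω
X_C = 1/(ωC) = 3250 Ω
Net reactance X = X_L − X_C = -2720 Ω
Z = 458 − j2720 Ω
|Z| = √(458² + 2720²) = 2760 Ω
I = V/|Z| = 14.0 mA
V_R = I·|Z_R| = 0.0140 × 458 = 6.43 V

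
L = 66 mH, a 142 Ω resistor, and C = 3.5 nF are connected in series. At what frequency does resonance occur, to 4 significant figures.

ω₀ = 1/√(LC) = 1/√(0.066 × 3.5e-09) = 65800 rad/s
f₀ = ω₀/(2π) = 10.47 kHz

10.47 kHz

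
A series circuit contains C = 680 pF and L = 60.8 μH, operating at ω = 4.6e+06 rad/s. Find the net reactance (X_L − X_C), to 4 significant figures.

X_L = ωL = 279.7 Ω
X_C = 1/(ωC) = 319.7 Ω
X = 279.7 − 319.7 = -40.01 Ω

-40.01 Ω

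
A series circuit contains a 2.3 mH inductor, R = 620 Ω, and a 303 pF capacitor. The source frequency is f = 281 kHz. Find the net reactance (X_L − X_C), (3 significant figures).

ω = 2πf = 1.766e+06 rad/s
X_L = ωL = 4060 Ω
X_C = 1/(ωC) = 1870 Ω
X = 4060 − 1870 = 2190 Ω

2190 Ω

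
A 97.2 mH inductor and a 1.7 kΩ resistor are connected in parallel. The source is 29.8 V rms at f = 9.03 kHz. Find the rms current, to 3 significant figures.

ω = 2πf = 56740 rad/s
X_L = ωL = 5510 Ω
Parallel: admittances add. Y = 1/R + 1/(jωL)
Y = (0.000588 − j0.000181) S
|Y| = 0.000616 S → |Z| = 1/|Y| = 1620 Ω, ∠Z = −∠Y = 17.1°
I = V/|Z| = 29.8/1620 = 18.3 mA

18.3 mA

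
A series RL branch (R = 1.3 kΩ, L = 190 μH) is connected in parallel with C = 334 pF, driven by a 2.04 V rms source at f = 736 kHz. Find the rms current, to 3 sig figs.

2.65 mA

ω = 2πf = 4.624e+06 rad/s
X_L = ωL = 879 Ω
X_C = 1/(ωC) = 647 Ω
Branch 1 (R+jX_L): Z₁ = 1300 + j879 Ω, |Z₁| = 1570 Ω
Branch 2 (−jX_C): Z₂ = −j647 Ω
Parallel: Z = Z₁Z₂/(Z₁+Z₂), |Z| = 769 Ω, ∠Z = -66.0°
I = V/|Z| = 2.04/769 = 2.65 mA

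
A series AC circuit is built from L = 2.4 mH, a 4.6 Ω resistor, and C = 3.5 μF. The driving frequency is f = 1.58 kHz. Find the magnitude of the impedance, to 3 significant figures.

6.76 Ω

ω = 2πf = 9927 rad/s
X_L = ωL = 23.8 Ω
X_C = 1/(ωC) = 28.8 Ω
Net reactance X = X_L − X_C = -4.95 Ω
Z = 4.60 − j4.95 Ω
|Z| = √(4.60² + 4.95²) = 6.76 Ω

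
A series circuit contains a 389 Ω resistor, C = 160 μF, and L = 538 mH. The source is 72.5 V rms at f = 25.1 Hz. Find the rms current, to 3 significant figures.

185 mA

ω = 2πf = 157.7 rad/s
X_L = ωL = 84.8 Ω
X_C = 1/(ωC) = 39.6 Ω
Net reactance X = X_L − X_C = 45.2 Ω
Z = 389 + j45.2 Ω
|Z| = √(389² + 45.2²) = 392 Ω
I = V/|Z| = 72.5/392 = 185 mA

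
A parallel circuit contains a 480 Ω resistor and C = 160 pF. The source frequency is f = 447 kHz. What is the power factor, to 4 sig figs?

ω = 2πf = 2.809e+06 rad/s
X_C = 1/(ωC) = 2225 Ω
Parallel: admittances add. Y = 1/R + jωC
Y = (0.002083 + j0.0004494) S
|Y| = 0.002131 S → |Z| = 1/|Y| = 469.2 Ω, ∠Z = −∠Y = -12.17°
cos φ = cos(-12.17°) = 0.9775

0.9775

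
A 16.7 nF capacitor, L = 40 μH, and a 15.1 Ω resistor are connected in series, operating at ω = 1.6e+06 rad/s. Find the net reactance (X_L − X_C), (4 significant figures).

X_L = ωL = 64.00 Ω
X_C = 1/(ωC) = 37.43 Ω
X = 64.00 − 37.43 = 26.57 Ω

26.57 Ω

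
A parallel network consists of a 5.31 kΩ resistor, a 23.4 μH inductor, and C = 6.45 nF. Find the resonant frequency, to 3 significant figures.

ω₀ = 1/√(LC) = 1/√(2.34e-05 × 6.45e-09) = 2.574e+06 rad/s
f₀ = ω₀/(2π) = 410 kHz

410 kHz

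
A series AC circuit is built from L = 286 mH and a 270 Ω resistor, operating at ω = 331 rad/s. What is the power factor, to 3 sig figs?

0.944

X_L = ωL = 94.7 Ω
Z = 270 + j94.7 Ω
|Z| = √(270² + 94.7²) = 286 Ω
∠Z = arctan(94.7/270) = 19.3°
cos φ = cos(19.3°) = 0.944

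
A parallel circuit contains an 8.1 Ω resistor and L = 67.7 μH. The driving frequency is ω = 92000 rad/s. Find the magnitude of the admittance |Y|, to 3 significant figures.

X_L = ωL = 6.23 Ω
Parallel: admittances add. Y = 1/R + 1/(jωL)
Y = (0.123 − j0.161) S
|Y| = 0.203 S → |Z| = 1/|Y| = 4.94 Ω, ∠Z = −∠Y = 52.4°

203 mS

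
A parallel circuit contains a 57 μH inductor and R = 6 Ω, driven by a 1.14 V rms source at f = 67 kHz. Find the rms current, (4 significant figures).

195.8 mA

ω = 2πf = 421000 rad/s
X_L = ωL = 24.00 Ω
Parallel: admittances add. Y = 1/R + 1/(jωL)
Y = (0.1667 − j0.04167) S
|Y| = 0.1718 S → |Z| = 1/|Y| = 5.821 Ω, ∠Z = −∠Y = 14.04°
I = V/|Z| = 1.14/5.821 = 195.8 mA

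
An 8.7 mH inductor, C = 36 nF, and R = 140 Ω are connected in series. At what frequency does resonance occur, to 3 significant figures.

ω₀ = 1/√(LC) = 1/√(0.0087 × 3.6e-08) = 56510 rad/s
f₀ = ω₀/(2π) = 8.99 kHz

8.99 kHz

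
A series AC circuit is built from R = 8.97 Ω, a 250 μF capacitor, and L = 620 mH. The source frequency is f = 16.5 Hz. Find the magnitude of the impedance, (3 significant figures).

27.2 Ω

ω = 2πf = 103.7 rad/s
X_L = ωL = 64.3 Ω
X_C = 1/(ωC) = 38.6 Ω
Net reactance X = X_L − X_C = 25.7 Ω
Z = 8.97 + j25.7 Ω
|Z| = √(8.97² + 25.7²) = 27.2 Ω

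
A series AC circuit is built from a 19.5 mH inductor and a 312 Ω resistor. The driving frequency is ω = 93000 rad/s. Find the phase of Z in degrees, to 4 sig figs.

80.24°

X_L = ωL = 1814 Ω
Z = 312.0 + j1814 Ω
|Z| = √(312.0² + 1814²) = 1840 Ω
∠Z = arctan(1814/312.0) = 80.24°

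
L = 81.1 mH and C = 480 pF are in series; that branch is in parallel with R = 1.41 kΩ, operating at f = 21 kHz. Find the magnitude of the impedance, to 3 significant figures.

1360 Ω

ω = 2πf = 131900 rad/s
X_L = ωL = 10700 Ω
X_C = 1/(ωC) = 15800 Ω
Branch 1: Z₁ = R = 1410 Ω
Branch 2 (series LC): Z₂ = j(X_L − X_C) = −j5090 Ω
Parallel: Z = Z₁Z₂/(Z₁+Z₂), |Z| = 1360 Ω, ∠Z = -15.5°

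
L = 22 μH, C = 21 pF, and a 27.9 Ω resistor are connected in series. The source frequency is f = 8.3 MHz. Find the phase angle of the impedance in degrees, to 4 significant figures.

ω = 2πf = 5.215e+07 rad/s
X_L = ωL = 1147 Ω
X_C = 1/(ωC) = 913.1 Ω
Net reactance X = X_L − X_C = 234.2 Ω
Z = 27.90 + j234.2 Ω
|Z| = √(27.90² + 234.2²) = 235.9 Ω
∠Z = arctan(234.2/27.90) = 83.21°

83.21°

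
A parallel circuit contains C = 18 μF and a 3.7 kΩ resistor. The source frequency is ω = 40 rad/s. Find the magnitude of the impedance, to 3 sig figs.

1300 Ω

X_C = 1/(ωC) = 1390 Ω
Parallel: admittances add. Y = 1/R + jωC
Y = (0.000270 + j0.000720) S
|Y| = 0.000769 S → |Z| = 1/|Y| = 1300 Ω, ∠Z = −∠Y = -69.4°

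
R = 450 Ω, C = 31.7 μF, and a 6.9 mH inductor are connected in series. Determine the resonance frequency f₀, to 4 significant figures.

ω₀ = 1/√(LC) = 1/√(0.0069 × 3.17e-05) = 2138 rad/s
f₀ = ω₀/(2π) = 340.3 Hz

340.3 Hz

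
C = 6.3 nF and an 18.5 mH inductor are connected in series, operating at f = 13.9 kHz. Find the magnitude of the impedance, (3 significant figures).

ω = 2πf = 87340 rad/s
X_L = ωL = 1620 Ω
X_C = 1/(ωC) = 1820 Ω
Net reactance X = X_L − X_C = -202 Ω
Z = − j202 Ω
|Z| = √(0² + 202²) = 202 Ω

202 Ω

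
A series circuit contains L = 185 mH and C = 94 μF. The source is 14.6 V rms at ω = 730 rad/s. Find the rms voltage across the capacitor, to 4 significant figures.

1.766 V

X_L = ωL = 135.1 Ω
X_C = 1/(ωC) = 14.57 Ω
Net reactance X = X_L − X_C = 120.5 Ω
Z = j120.5 Ω
|Z| = √(0² + 120.5²) = 120.5 Ω
I = V/|Z| = 121.2 mA
V_C = I·|Z_C| = 0.1212 × 14.57 = 1.766 V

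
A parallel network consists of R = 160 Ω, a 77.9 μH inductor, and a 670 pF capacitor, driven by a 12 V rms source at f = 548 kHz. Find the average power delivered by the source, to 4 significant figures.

ω = 2πf = 3.443e+06 rad/s
X_L = ωL = 268.2 Ω
X_C = 1/(ωC) = 433.5 Ω
Parallel: admittances add. Y = 1/R + 1/(jωL) + jωC
Y = (0.006250 − j0.001421) S
|Y| = 0.006410 S → |Z| = 1/|Y| = 156.0 Ω, ∠Z = −∠Y = 12.81°
I = V/|Z| = 76.91 mA
P = VI cos φ = 12 × 0.07691 × cos(12.81°) = 900.0 mW

900.0 mW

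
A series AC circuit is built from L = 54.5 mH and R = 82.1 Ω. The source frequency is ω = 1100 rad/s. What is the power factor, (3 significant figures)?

0.808

X_L = ωL = 60.0 Ω
Z = 82.1 + j60.0 Ω
|Z| = √(82.1² + 60.0²) = 102 Ω
∠Z = arctan(60.0/82.1) = 36.1°
cos φ = cos(36.1°) = 0.808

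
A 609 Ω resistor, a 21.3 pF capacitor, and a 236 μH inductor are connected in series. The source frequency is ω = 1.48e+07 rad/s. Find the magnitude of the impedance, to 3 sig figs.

X_L = ωL = 3490 Ω
X_C = 1/(ωC) = 3170 Ω
Net reactance X = X_L − X_C = 321 Ω
Z = 609 + j321 Ω
|Z| = √(609² + 321²) = 688 Ω

688 Ω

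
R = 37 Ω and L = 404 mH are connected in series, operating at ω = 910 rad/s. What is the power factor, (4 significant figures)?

X_L = ωL = 367.6 Ω
Z = 37.00 + j367.6 Ω
|Z| = √(37.00² + 367.6²) = 369.5 Ω
∠Z = arctan(367.6/37.00) = 84.25°
cos φ = cos(84.25°) = 0.1001

0.1001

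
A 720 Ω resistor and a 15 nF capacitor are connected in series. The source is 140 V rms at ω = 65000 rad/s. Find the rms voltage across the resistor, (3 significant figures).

X_C = 1/(ωC) = 1030 Ω
Z = 720 − j1030 Ω
|Z| = √(720² + 1030²) = 1250 Ω
I = V/|Z| = 112 mA
V_R = I·|Z_R| = 0.112 × 720 = 80.4 V

80.4 V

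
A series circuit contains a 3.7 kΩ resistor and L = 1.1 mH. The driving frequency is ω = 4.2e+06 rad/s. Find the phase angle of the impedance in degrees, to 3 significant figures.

51.3°

X_L = ωL = 4620 Ω
Z = 3700 + j4620 Ω
|Z| = √(3700² + 4620²) = 5920 Ω
∠Z = arctan(4620/3700) = 51.3°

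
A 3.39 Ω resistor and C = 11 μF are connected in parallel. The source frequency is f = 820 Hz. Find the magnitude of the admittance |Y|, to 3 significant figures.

ω = 2πf = 5152 rad/s
X_C = 1/(ωC) = 17.6 Ω
Parallel: admittances add. Y = 1/R + jωC
Y = (0.295 + j0.0567) S
|Y| = 0.300 S → |Z| = 1/|Y| = 3.33 Ω, ∠Z = −∠Y = -10.9°

300 mS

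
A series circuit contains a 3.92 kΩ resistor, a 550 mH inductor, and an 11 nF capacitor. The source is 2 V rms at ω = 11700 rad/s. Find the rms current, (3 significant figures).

X_L = ωL = 6440 Ω
X_C = 1/(ωC) = 7770 Ω
Net reactance X = X_L − X_C = -1340 Ω
Z = 3920 − j1340 Ω
|Z| = √(3920² + 1340²) = 4140 Ω
I = V/|Z| = 2/4140 = 483 μA

483 μA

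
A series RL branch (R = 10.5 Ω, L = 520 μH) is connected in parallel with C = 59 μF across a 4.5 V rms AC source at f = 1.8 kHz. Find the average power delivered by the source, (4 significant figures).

1.468 W

ω = 2πf = 11310 rad/s
X_L = ωL = 5.881 Ω
X_C = 1/(ωC) = 1.499 Ω
Branch 1 (R+jX_L): Z₁ = 10.50 + j5.881 Ω, |Z₁| = 12.03 Ω
Branch 2 (−jX_C): Z₂ = −j1.499 Ω
Parallel: Z = Z₁Z₂/(Z₁+Z₂), |Z| = 1.585 Ω, ∠Z = -83.40°
I = V/|Z| = 2.839 A
P = VI cos φ = 4.5 × 2.839 × cos(-83.40°) = 1.468 W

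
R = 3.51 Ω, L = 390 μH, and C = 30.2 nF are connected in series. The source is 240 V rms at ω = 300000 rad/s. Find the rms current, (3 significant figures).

X_L = ωL = 117 Ω
X_C = 1/(ωC) = 110 Ω
Net reactance X = X_L − X_C = 6.62 Ω
Z = 3.51 + j6.62 Ω
|Z| = √(3.51² + 6.62²) = 7.50 Ω
I = V/|Z| = 240/7.50 = 32.0 A

32.0 A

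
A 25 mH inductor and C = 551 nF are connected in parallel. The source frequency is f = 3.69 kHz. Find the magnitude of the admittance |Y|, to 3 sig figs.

11.0 mS

ω = 2πf = 23180 rad/s
X_L = ωL = 580 Ω
X_C = 1/(ωC) = 78.3 Ω
Parallel: admittances add. Y = 1/(jωL) + jωC
Y = (0 + j0.0110) S
|Y| = 0.0110 S → |Z| = 1/|Y| = 90.5 Ω, ∠Z = −∠Y = -90.0°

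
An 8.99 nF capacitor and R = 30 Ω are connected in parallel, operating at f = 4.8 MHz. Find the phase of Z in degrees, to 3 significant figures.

-83.0°

ω = 2πf = 3.016e+07 rad/s
X_C = 1/(ωC) = 3.69 Ω
Parallel: admittances add. Y = 1/R + jωC
Y = (0.0333 + j0.271) S
|Y| = 0.273 S → |Z| = 1/|Y| = 3.66 Ω, ∠Z = −∠Y = -83.0°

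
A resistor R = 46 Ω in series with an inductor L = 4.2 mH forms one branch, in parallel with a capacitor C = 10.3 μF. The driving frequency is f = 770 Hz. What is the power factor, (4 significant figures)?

ω = 2πf = 4838 rad/s
X_L = ωL = 20.32 Ω
X_C = 1/(ωC) = 20.07 Ω
Branch 1 (R+jX_L): Z₁ = 46.00 + j20.32 Ω, |Z₁| = 50.29 Ω
Branch 2 (−jX_C): Z₂ = −j20.07 Ω
Parallel: Z = Z₁Z₂/(Z₁+Z₂), |Z| = 21.94 Ω, ∠Z = -66.48°
cos φ = cos(-66.48°) = 0.3990

0.3990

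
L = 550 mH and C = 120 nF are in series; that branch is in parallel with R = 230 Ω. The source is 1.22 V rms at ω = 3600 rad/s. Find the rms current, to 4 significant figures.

6.435 mA

X_L = ωL = 1980 Ω
X_C = 1/(ωC) = 2315 Ω
Branch 1: Z₁ = R = 230.0 Ω
Branch 2 (series LC): Z₂ = j(X_L − X_C) = −j334.8 Ω
Parallel: Z = Z₁Z₂/(Z₁+Z₂), |Z| = 189.6 Ω, ∠Z = -34.49°
I = V/|Z| = 1.22/189.6 = 6.435 mA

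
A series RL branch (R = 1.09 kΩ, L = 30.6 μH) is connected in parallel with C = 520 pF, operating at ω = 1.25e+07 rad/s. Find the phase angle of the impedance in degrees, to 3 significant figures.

-82.5°

X_L = ωL = 382 Ω
X_C = 1/(ωC) = 154 Ω
Branch 1 (R+jX_L): Z₁ = 1090 + j382 Ω, |Z₁| = 1160 Ω
Branch 2 (−jX_C): Z₂ = −j154 Ω
Parallel: Z = Z₁Z₂/(Z₁+Z₂), |Z| = 160 Ω, ∠Z = -82.5°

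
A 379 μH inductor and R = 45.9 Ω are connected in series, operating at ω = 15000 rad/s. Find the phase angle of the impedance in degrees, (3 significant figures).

7.06°

X_L = ωL = 5.68 Ω
Z = 45.9 + j5.68 Ω
|Z| = √(45.9² + 5.68²) = 46.3 Ω
∠Z = arctan(5.68/45.9) = 7.06°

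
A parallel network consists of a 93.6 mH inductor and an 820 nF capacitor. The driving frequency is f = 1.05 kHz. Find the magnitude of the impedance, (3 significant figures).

ω = 2πf = 6597 rad/s
X_L = ωL = 618 Ω
X_C = 1/(ωC) = 185 Ω
Parallel: admittances add. Y = 1/(jωL) + jωC
Y = (0 + j0.00379) S
|Y| = 0.00379 S → |Z| = 1/|Y| = 264 Ω, ∠Z = −∠Y = -90.0°

264 Ω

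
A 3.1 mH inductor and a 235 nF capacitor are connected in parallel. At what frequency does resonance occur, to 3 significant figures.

ω₀ = 1/√(LC) = 1/√(0.0031 × 2.35e-07) = 37050 rad/s
f₀ = ω₀/(2π) = 5.90 kHz

5.90 kHz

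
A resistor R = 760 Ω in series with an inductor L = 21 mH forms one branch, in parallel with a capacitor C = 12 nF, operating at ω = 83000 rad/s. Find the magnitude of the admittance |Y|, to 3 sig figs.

555 μS

X_L = ωL = 1740 Ω
X_C = 1/(ωC) = 1000 Ω
Branch 1 (R+jX_L): Z₁ = 760 + j1740 Ω, |Z₁| = 1900 Ω
Branch 2 (−jX_C): Z₂ = −j1000 Ω
Parallel: Z = Z₁Z₂/(Z₁+Z₂), |Z| = 1800 Ω, ∠Z = -67.8°
|Y| = 1/|Z| = 555 μS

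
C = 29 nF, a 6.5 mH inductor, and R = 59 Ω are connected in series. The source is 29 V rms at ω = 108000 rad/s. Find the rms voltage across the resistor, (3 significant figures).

4.42 V

X_L = ωL = 702 Ω
X_C = 1/(ωC) = 319 Ω
Net reactance X = X_L − X_C = 383 Ω
Z = 59.0 + j383 Ω
|Z| = √(59.0² + 383²) = 387 Ω
I = V/|Z| = 74.9 mA
V_R = I·|Z_R| = 0.0749 × 59.0 = 4.42 V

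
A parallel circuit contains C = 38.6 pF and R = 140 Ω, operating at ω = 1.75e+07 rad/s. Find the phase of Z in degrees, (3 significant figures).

-5.40°

X_C = 1/(ωC) = 1480 Ω
Parallel: admittances add. Y = 1/R + jωC
Y = (0.00714 + j0.000675) S
|Y| = 0.00717 S → |Z| = 1/|Y| = 139 Ω, ∠Z = −∠Y = -5.40°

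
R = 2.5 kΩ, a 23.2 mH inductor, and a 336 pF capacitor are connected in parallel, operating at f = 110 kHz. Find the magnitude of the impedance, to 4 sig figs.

2301 Ω

ω = 2πf = 691200 rad/s
X_L = ωL = 16030 Ω
X_C = 1/(ωC) = 4306 Ω
Parallel: admittances add. Y = 1/R + 1/(jωL) + jωC
Y = (0.0004000 + j0.0001699) S
|Y| = 0.0004346 S → |Z| = 1/|Y| = 2301 Ω, ∠Z = −∠Y = -23.01°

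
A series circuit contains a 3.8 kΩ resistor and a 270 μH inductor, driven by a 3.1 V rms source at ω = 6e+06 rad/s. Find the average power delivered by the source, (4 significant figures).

2.140 mW

X_L = ωL = 1620 Ω
Z = 3800 + j1620 Ω
|Z| = √(3800² + 1620²) = 4131 Ω
∠Z = arctan(1620/3800) = 23.09°
I = V/|Z| = 750.4 μA
P = VI cos φ = 3.1 × 0.0007504 × cos(23.09°) = 2.140 mW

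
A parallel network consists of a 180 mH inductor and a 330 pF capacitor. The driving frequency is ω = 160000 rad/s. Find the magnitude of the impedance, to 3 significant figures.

X_L = ωL = 28800 Ω
X_C = 1/(ωC) = 18900 Ω
Parallel: admittances add. Y = 1/(jωL) + jωC
Y = (0 + j1.81e-05) S
|Y| = 1.81e-05 S → |Z| = 1/|Y| = 55300 Ω, ∠Z = −∠Y = -90.0°

55300 Ω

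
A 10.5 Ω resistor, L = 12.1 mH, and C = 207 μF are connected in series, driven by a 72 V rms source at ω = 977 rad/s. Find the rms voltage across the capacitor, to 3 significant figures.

X_L = ωL = 11.8 Ω
X_C = 1/(ωC) = 4.94 Ω
Net reactance X = X_L − X_C = 6.88 Ω
Z = 10.5 + j6.88 Ω
|Z| = √(10.5² + 6.88²) = 12.6 Ω
I = V/|Z| = 5.74 A
V_C = I·|Z_C| = 5.74 × 4.94 = 28.4 V

28.4 V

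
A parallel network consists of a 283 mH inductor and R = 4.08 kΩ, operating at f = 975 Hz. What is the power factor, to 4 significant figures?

ω = 2πf = 6126 rad/s
X_L = ωL = 1734 Ω
Parallel: admittances add. Y = 1/R + 1/(jωL)
Y = (0.0002451 − j0.0005768) S
|Y| = 0.0006267 S → |Z| = 1/|Y| = 1596 Ω, ∠Z = −∠Y = 66.98°
cos φ = cos(66.98°) = 0.3911

0.3911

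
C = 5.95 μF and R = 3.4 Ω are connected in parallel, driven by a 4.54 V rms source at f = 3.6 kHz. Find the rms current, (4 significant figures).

ω = 2πf = 22620 rad/s
X_C = 1/(ωC) = 7.430 Ω
Parallel: admittances add. Y = 1/R + jωC
Y = (0.2941 + j0.1346) S
|Y| = 0.3234 S → |Z| = 1/|Y| = 3.092 Ω, ∠Z = −∠Y = -24.59°
I = V/|Z| = 4.54/3.092 = 1.468 A

1.468 A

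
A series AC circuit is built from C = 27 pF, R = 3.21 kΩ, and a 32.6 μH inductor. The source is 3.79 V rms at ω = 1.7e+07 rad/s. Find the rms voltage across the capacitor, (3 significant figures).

X_L = ωL = 554 Ω
X_C = 1/(ωC) = 2180 Ω
Net reactance X = X_L − X_C = -1620 Ω
Z = 3210 − j1620 Ω
|Z| = √(3210² + 1620²) = 3600 Ω
I = V/|Z| = 1.05 mA
V_C = I·|Z_C| = 0.00105 × 2180 = 2.30 V

2.30 V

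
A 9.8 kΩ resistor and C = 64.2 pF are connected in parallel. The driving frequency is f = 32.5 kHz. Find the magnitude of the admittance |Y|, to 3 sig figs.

103 μS

ω = 2πf = 204200 rad/s
X_C = 1/(ωC) = 76300 Ω
Parallel: admittances add. Y = 1/R + jωC
Y = (0.000102 + j1.31e-05) S
|Y| = 0.000103 S → |Z| = 1/|Y| = 9720 Ω, ∠Z = −∠Y = -7.32°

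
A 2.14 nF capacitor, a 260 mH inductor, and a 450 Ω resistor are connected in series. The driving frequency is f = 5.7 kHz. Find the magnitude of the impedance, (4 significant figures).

3763 Ω

ω = 2πf = 35810 rad/s
X_L = ωL = 9312 Ω
X_C = 1/(ωC) = 13050 Ω
Net reactance X = X_L − X_C = -3736 Ω
Z = 450.0 − j3736 Ω
|Z| = √(450.0² + 3736²) = 3763 Ω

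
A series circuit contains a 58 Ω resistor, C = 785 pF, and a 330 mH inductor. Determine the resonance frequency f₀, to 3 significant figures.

9.89 kHz

ω₀ = 1/√(LC) = 1/√(0.33 × 7.85e-10) = 62130 rad/s
f₀ = ω₀/(2π) = 9.89 kHz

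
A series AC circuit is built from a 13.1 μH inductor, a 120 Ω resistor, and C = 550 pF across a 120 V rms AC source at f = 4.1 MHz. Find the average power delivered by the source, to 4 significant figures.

ω = 2πf = 2.576e+07 rad/s
X_L = ωL = 337.5 Ω
X_C = 1/(ωC) = 70.58 Ω
Net reactance X = X_L − X_C = 266.9 Ω
Z = 120.0 + j266.9 Ω
|Z| = √(120.0² + 266.9²) = 292.6 Ω
∠Z = arctan(266.9/120.0) = 65.79°
I = V/|Z| = 410.1 mA
P = VI cos φ = 120 × 0.4101 × cos(65.79°) = 20.18 W

20.18 W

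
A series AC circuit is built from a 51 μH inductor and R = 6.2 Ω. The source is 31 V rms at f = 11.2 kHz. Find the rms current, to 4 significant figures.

ω = 2πf = 70370 rad/s
X_L = ωL = 3.589 Ω
Z = 6.200 + j3.589 Ω
|Z| = √(6.200² + 3.589²) = 7.164 Ω
I = V/|Z| = 31/7.164 = 4.327 A

4.327 A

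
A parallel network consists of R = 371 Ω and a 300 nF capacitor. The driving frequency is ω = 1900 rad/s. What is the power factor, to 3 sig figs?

X_C = 1/(ωC) = 1750 Ω
Parallel: admittances add. Y = 1/R + jωC
Y = (0.00270 + j0.000570) S
|Y| = 0.00276 S → |Z| = 1/|Y| = 363 Ω, ∠Z = −∠Y = -11.9°
cos φ = cos(-11.9°) = 0.978

0.978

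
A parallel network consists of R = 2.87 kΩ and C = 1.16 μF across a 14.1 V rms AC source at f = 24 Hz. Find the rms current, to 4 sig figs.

ω = 2πf = 150.8 rad/s
X_C = 1/(ωC) = 5717 Ω
Parallel: admittances add. Y = 1/R + jωC
Y = (0.0003484 + j0.0001749) S
|Y| = 0.0003899 S → |Z| = 1/|Y| = 2565 Ω, ∠Z = −∠Y = -26.66°
I = V/|Z| = 14.1/2565 = 5.497 mA

5.497 mA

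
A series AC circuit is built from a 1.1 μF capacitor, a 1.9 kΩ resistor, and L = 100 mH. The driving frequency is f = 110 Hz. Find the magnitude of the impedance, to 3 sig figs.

2270 Ω

ω = 2πf = 691.2 rad/s
X_L = ωL = 69.1 Ω
X_C = 1/(ωC) = 1320 Ω
Net reactance X = X_L − X_C = -1250 Ω
Z = 1900 − j1250 Ω
|Z| = √(1900² + 1250²) = 2270 Ω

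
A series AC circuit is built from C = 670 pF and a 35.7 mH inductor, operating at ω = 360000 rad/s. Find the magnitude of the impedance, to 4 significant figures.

X_L = ωL = 12850 Ω
X_C = 1/(ωC) = 4146 Ω
Net reactance X = X_L − X_C = 8706 Ω
Z = j8706 Ω
|Z| = √(0² + 8706²) = 8706 Ω

8706 Ω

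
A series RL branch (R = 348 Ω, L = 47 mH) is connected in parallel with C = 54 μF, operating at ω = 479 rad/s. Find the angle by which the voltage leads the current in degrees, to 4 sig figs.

X_L = ωL = 22.51 Ω
X_C = 1/(ωC) = 38.66 Ω
Branch 1 (R+jX_L): Z₁ = 348.0 + j22.51 Ω, |Z₁| = 348.7 Ω
Branch 2 (−jX_C): Z₂ = −j38.66 Ω
Parallel: Z = Z₁Z₂/(Z₁+Z₂), |Z| = 38.70 Ω, ∠Z = -83.64°

-83.64°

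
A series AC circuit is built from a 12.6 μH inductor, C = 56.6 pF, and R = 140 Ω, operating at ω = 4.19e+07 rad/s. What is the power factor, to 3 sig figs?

0.797

X_L = ωL = 528 Ω
X_C = 1/(ωC) = 422 Ω
Net reactance X = X_L − X_C = 106 Ω
Z = 140 + j106 Ω
|Z| = √(140² + 106²) = 176 Ω
∠Z = arctan(106/140) = 37.2°
cos φ = cos(37.2°) = 0.797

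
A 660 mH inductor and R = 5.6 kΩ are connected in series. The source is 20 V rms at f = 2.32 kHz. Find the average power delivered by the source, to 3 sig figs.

18.1 mW

ω = 2πf = 14580 rad/s
X_L = ωL = 9620 Ω
Z = 5600 + j9620 Ω
|Z| = √(5600² + 9620²) = 11100 Ω
∠Z = arctan(9620/5600) = 59.8°
I = V/|Z| = 1.80 mA
P = VI cos φ = 20 × 0.00180 × cos(59.8°) = 18.1 mW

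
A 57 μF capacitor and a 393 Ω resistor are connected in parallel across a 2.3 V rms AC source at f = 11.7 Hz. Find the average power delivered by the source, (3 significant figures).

ω = 2πf = 73.51 rad/s
X_C = 1/(ωC) = 239 Ω
Parallel: admittances add. Y = 1/R + jωC
Y = (0.00254 + j0.00419) S
|Y| = 0.00490 S → |Z| = 1/|Y| = 204 Ω, ∠Z = −∠Y = -58.7°
I = V/|Z| = 11.3 mA
P = VI cos φ = 2.3 × 0.0113 × cos(-58.7°) = 13.5 mW

13.5 mW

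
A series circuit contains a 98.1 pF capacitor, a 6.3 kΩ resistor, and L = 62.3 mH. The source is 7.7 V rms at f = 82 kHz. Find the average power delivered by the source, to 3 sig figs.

1.95 mW

ω = 2πf = 515200 rad/s
X_L = ωL = 32100 Ω
X_C = 1/(ωC) = 19800 Ω
Net reactance X = X_L − X_C = 12300 Ω
Z = 6300 + j12300 Ω
|Z| = √(6300² + 12300²) = 13800 Ω
∠Z = arctan(12300/6300) = 62.9°
I = V/|Z| = 557 μA
P = VI cos φ = 7.7 × 0.000557 × cos(62.9°) = 1.95 mW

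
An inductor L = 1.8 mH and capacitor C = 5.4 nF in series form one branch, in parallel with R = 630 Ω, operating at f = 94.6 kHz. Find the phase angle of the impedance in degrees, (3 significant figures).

39.7°

ω = 2πf = 594400 rad/s
X_L = ωL = 1070 Ω
X_C = 1/(ωC) = 312 Ω
Branch 1: Z₁ = R = 630 Ω
Branch 2 (series LC): Z₂ = j(X_L − X_C) = j758 Ω
Parallel: Z = Z₁Z₂/(Z₁+Z₂), |Z| = 485 Ω, ∠Z = 39.7°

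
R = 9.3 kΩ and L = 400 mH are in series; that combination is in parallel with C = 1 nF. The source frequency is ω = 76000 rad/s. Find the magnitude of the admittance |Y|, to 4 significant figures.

X_L = ωL = 30400 Ω
X_C = 1/(ωC) = 13160 Ω
Branch 1 (R+jX_L): Z₁ = 9300 + j30400 Ω, |Z₁| = 31790 Ω
Branch 2 (−jX_C): Z₂ = −j13160 Ω
Parallel: Z = Z₁Z₂/(Z₁+Z₂), |Z| = 21350 Ω, ∠Z = -78.67°
|Y| = 1/|Z| = 46.83 μS

46.83 μS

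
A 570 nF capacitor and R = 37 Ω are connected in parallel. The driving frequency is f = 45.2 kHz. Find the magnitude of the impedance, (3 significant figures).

ω = 2πf = 284000 rad/s
X_C = 1/(ωC) = 6.18 Ω
Parallel: admittances add. Y = 1/R + jωC
Y = (0.0270 + j0.162) S
|Y| = 0.164 S → |Z| = 1/|Y| = 6.09 Ω, ∠Z = −∠Y = -80.5°

6.09 Ω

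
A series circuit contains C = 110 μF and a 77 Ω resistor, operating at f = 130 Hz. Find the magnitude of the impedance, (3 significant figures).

ω = 2πf = 816.8 rad/s
X_C = 1/(ωC) = 11.1 Ω
Z = 77.0 − j11.1 Ω
|Z| = √(77.0² + 11.1²) = 77.8 Ω

77.8 Ω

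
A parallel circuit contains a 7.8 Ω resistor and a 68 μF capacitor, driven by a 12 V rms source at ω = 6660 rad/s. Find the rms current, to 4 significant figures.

X_C = 1/(ωC) = 2.208 Ω
Parallel: admittances add. Y = 1/R + jωC
Y = (0.1282 + j0.4529) S
|Y| = 0.4707 S → |Z| = 1/|Y| = 2.125 Ω, ∠Z = −∠Y = -74.19°
I = V/|Z| = 12/2.125 = 5.648 A

5.648 A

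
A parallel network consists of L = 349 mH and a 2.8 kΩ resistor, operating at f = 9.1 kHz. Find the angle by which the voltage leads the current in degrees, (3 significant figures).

7.99°

ω = 2πf = 57180 rad/s
X_L = ωL = 20000 Ω
Parallel: admittances add. Y = 1/R + 1/(jωL)
Y = (0.000357 − j5.01e-05) S
|Y| = 0.000361 S → |Z| = 1/|Y| = 2770 Ω, ∠Z = −∠Y = 7.99°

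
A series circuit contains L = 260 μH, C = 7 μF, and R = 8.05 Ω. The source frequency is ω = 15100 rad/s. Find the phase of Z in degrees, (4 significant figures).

X_L = ωL = 3.926 Ω
X_C = 1/(ωC) = 9.461 Ω
Net reactance X = X_L − X_C = -5.535 Ω
Z = 8.050 − j5.535 Ω
|Z| = √(8.050² + 5.535²) = 9.769 Ω
∠Z = arctan(-5.535/8.050) = -34.51°

-34.51°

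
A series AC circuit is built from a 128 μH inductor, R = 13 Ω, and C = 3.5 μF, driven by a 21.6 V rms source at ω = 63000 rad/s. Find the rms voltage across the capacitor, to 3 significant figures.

X_L = ωL = 8.06 Ω
X_C = 1/(ωC) = 4.54 Ω
Net reactance X = X_L − X_C = 3.53 Ω
Z = 13.0 + j3.53 Ω
|Z| = √(13.0² + 3.53²) = 13.5 Ω
I = V/|Z| = 1.60 A
V_C = I·|Z_C| = 1.60 × 4.54 = 7.27 V

7.27 V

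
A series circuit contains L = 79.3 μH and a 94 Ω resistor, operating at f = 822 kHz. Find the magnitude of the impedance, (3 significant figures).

ω = 2πf = 5.165e+06 rad/s
X_L = ωL = 410 Ω
Z = 94.0 + j410 Ω
|Z| = √(94.0² + 410²) = 420 Ω

420 Ω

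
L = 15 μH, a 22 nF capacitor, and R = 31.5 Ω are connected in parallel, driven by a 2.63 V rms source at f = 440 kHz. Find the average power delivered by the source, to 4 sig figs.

219.6 mW

ω = 2πf = 2.765e+06 rad/s
X_L = ωL = 41.47 Ω
X_C = 1/(ωC) = 16.44 Ω
Parallel: admittances add. Y = 1/R + 1/(jωL) + jωC
Y = (0.03175 + j0.03671) S
|Y| = 0.04853 S → |Z| = 1/|Y| = 20.61 Ω, ∠Z = −∠Y = -49.15°
I = V/|Z| = 127.6 mA
P = VI cos φ = 2.63 × 0.1276 × cos(-49.15°) = 219.6 mW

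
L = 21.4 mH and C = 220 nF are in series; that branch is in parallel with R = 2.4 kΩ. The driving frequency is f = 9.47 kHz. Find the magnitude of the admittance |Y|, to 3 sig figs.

ω = 2πf = 59500 rad/s
X_L = ωL = 1270 Ω
X_C = 1/(ωC) = 76.4 Ω
Branch 1: Z₁ = R = 2400 Ω
Branch 2 (series LC): Z₂ = j(X_L − X_C) = j1200 Ω
Parallel: Z = Z₁Z₂/(Z₁+Z₂), |Z| = 1070 Ω, ∠Z = 63.5°
|Y| = 1/|Z| = 934 μS

934 μS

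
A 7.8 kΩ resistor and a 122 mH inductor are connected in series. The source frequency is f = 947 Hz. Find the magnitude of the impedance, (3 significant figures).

7830 Ω

ω = 2πf = 5950 rad/s
X_L = ωL = 726 Ω
Z = 7800 + j726 Ω
|Z| = √(7800² + 726²) = 7830 Ω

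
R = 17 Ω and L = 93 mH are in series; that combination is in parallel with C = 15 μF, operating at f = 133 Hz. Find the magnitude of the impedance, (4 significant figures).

370.6 Ω

ω = 2πf = 835.7 rad/s
X_L = ωL = 77.72 Ω
X_C = 1/(ωC) = 79.78 Ω
Branch 1 (R+jX_L): Z₁ = 17.00 + j77.72 Ω, |Z₁| = 79.55 Ω
Branch 2 (−jX_C): Z₂ = −j79.78 Ω
Parallel: Z = Z₁Z₂/(Z₁+Z₂), |Z| = 370.6 Ω, ∠Z = -5.429°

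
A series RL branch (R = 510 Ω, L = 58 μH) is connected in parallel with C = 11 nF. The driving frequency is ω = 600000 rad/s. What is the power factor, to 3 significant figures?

0.289

X_L = ωL = 34.8 Ω
X_C = 1/(ωC) = 152 Ω
Branch 1 (R+jX_L): Z₁ = 510 + j34.8 Ω, |Z₁| = 511 Ω
Branch 2 (−jX_C): Z₂ = −j152 Ω
Parallel: Z = Z₁Z₂/(Z₁+Z₂), |Z| = 148 Ω, ∠Z = -73.2°
cos φ = cos(-73.2°) = 0.289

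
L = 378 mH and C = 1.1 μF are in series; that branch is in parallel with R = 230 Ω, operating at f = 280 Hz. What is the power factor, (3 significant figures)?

ω = 2πf = 1759 rad/s
X_L = ωL = 665 Ω
X_C = 1/(ωC) = 517 Ω
Branch 1: Z₁ = R = 230 Ω
Branch 2 (series LC): Z₂ = j(X_L − X_C) = j148 Ω
Parallel: Z = Z₁Z₂/(Z₁+Z₂), |Z| = 125 Ω, ∠Z = 57.2°
cos φ = cos(57.2°) = 0.542

0.542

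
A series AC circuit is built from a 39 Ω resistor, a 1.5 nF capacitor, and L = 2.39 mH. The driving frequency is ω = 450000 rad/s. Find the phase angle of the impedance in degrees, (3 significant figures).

-84.5°

X_L = ωL = 1080 Ω
X_C = 1/(ωC) = 1480 Ω
Net reactance X = X_L − X_C = -406 Ω
Z = 39.0 − j406 Ω
|Z| = √(39.0² + 406²) = 408 Ω
∠Z = arctan(-406/39.0) = -84.5°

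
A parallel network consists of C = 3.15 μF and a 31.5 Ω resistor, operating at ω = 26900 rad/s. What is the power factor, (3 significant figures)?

0.351

X_C = 1/(ωC) = 11.8 Ω
Parallel: admittances add. Y = 1/R + jωC
Y = (0.0317 + j0.0847) S
|Y| = 0.0905 S → |Z| = 1/|Y| = 11.1 Ω, ∠Z = −∠Y = -69.5°
cos φ = cos(-69.5°) = 0.351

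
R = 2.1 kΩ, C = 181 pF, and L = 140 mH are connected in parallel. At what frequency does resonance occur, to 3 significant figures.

31.6 kHz

ω₀ = 1/√(LC) = 1/√(0.14 × 1.81e-10) = 198700 rad/s
f₀ = ω₀/(2π) = 31.6 kHz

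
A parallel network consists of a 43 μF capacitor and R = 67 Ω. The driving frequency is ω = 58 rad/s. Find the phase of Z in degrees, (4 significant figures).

-9.486°

X_C = 1/(ωC) = 401.0 Ω
Parallel: admittances add. Y = 1/R + jωC
Y = (0.01493 + j0.002494) S
|Y| = 0.01513 S → |Z| = 1/|Y| = 66.08 Ω, ∠Z = −∠Y = -9.486°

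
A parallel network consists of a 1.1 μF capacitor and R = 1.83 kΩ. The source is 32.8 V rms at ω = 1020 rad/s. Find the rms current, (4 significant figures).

X_C = 1/(ωC) = 891.3 Ω
Parallel: admittances add. Y = 1/R + jωC
Y = (0.0005464 + j0.001122) S
|Y| = 0.001248 S → |Z| = 1/|Y| = 801.3 Ω, ∠Z = −∠Y = -64.03°
I = V/|Z| = 32.8/801.3 = 40.93 mA

40.93 mA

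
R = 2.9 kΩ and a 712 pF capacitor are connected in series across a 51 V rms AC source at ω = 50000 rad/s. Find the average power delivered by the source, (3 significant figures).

9.46 mW

X_C = 1/(ωC) = 28100 Ω
Z = 2900 − j28100 Ω
|Z| = √(2900² + 28100²) = 28200 Ω
∠Z = arctan(-28100/2900) = -84.1°
I = V/|Z| = 1.81 mA
P = VI cos φ = 51 × 0.00181 × cos(-84.1°) = 9.46 mW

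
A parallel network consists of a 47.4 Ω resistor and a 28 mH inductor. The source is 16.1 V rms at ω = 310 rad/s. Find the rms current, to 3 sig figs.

X_L = ωL = 8.68 Ω
Parallel: admittances add. Y = 1/R + 1/(jωL)
Y = (0.0211 − j0.115) S
|Y| = 0.117 S → |Z| = 1/|Y| = 8.54 Ω, ∠Z = −∠Y = 79.6°
I = V/|Z| = 16.1/8.54 = 1.89 A

1.89 A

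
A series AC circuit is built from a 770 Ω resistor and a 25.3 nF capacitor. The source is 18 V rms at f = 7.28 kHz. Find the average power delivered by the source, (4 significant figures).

186.2 mW

ω = 2πf = 45740 rad/s
X_C = 1/(ωC) = 864.1 Ω
Z = 770.0 − j864.1 Ω
|Z| = √(770.0² + 864.1²) = 1157 Ω
∠Z = arctan(-864.1/770.0) = -48.30°
I = V/|Z| = 15.55 mA
P = VI cos φ = 18 × 0.01555 × cos(-48.30°) = 186.2 mW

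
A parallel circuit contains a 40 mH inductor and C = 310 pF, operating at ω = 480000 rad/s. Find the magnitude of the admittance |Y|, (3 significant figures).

96.7 μS

X_L = ωL = 19200 Ω
X_C = 1/(ωC) = 6720 Ω
Parallel: admittances add. Y = 1/(jωL) + jωC
Y = (0 + j9.67e-05) S
|Y| = 9.67e-05 S → |Z| = 1/|Y| = 10300 Ω, ∠Z = −∠Y = -90.0°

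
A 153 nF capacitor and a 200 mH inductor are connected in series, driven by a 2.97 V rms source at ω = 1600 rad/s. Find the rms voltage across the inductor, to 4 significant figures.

X_L = ωL = 320.0 Ω
X_C = 1/(ωC) = 4085 Ω
Net reactance X = X_L − X_C = -3765 Ω
Z = − j3765 Ω
|Z| = √(0² + 3765²) = 3765 Ω
I = V/|Z| = 788.9 μA
V_L = I·|Z_L| = 0.0007889 × 320.0 = 0.2524 V

0.2524 V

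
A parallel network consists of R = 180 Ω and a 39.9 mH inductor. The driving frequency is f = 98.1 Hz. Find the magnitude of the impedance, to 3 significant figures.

ω = 2πf = 616.4 rad/s
X_L = ωL = 24.6 Ω
Parallel: admittances add. Y = 1/R + 1/(jωL)
Y = (0.00556 − j0.0407) S
|Y| = 0.0410 S → |Z| = 1/|Y| = 24.4 Ω, ∠Z = −∠Y = 82.2°

24.4 Ω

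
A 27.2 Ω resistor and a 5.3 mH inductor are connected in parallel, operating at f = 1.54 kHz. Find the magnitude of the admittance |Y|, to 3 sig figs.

ω = 2πf = 9676 rad/s
X_L = ωL = 51.3 Ω
Parallel: admittances add. Y = 1/R + 1/(jωL)
Y = (0.0368 − j0.0195) S
|Y| = 0.0416 S → |Z| = 1/|Y| = 24.0 Ω, ∠Z = −∠Y = 27.9°

41.6 mS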